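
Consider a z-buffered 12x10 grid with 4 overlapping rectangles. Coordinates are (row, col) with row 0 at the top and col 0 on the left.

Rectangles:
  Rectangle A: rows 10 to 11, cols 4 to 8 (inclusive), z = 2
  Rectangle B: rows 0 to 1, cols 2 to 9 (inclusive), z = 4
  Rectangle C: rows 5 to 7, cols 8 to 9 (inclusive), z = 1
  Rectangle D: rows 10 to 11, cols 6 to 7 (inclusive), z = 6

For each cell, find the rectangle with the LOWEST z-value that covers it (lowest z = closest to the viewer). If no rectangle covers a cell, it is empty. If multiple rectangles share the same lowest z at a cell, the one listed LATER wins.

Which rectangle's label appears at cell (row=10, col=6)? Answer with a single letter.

Answer: A

Derivation:
Check cell (10,6):
  A: rows 10-11 cols 4-8 z=2 -> covers; best now A (z=2)
  B: rows 0-1 cols 2-9 -> outside (row miss)
  C: rows 5-7 cols 8-9 -> outside (row miss)
  D: rows 10-11 cols 6-7 z=6 -> covers; best now A (z=2)
Winner: A at z=2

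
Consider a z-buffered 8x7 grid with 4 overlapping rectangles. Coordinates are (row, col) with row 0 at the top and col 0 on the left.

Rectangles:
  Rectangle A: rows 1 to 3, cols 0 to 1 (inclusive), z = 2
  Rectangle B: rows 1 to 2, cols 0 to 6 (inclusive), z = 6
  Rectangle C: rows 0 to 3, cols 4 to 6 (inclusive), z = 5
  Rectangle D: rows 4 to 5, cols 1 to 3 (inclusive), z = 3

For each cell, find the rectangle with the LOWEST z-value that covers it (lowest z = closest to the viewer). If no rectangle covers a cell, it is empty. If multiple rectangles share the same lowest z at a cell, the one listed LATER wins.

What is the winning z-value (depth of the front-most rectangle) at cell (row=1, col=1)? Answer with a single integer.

Answer: 2

Derivation:
Check cell (1,1):
  A: rows 1-3 cols 0-1 z=2 -> covers; best now A (z=2)
  B: rows 1-2 cols 0-6 z=6 -> covers; best now A (z=2)
  C: rows 0-3 cols 4-6 -> outside (col miss)
  D: rows 4-5 cols 1-3 -> outside (row miss)
Winner: A at z=2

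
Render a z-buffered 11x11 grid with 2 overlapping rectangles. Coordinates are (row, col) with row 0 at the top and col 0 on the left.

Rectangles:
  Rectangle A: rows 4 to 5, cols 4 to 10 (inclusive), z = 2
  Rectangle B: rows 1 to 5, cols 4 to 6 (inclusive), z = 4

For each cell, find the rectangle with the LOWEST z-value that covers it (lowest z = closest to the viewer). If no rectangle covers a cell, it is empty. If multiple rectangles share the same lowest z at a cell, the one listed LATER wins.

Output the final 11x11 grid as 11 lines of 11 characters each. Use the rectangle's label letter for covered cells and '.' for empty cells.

...........
....BBB....
....BBB....
....BBB....
....AAAAAAA
....AAAAAAA
...........
...........
...........
...........
...........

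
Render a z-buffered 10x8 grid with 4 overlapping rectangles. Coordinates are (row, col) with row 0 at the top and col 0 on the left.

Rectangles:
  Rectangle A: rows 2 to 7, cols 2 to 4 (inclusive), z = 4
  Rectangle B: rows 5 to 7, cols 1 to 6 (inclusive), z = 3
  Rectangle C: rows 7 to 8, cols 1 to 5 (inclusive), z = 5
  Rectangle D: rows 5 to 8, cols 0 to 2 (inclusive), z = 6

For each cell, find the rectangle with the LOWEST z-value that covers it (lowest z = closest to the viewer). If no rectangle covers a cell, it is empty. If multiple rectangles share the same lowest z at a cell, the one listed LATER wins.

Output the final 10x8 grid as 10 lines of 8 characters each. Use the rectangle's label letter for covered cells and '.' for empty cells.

........
........
..AAA...
..AAA...
..AAA...
DBBBBBB.
DBBBBBB.
DBBBBBB.
DCCCCC..
........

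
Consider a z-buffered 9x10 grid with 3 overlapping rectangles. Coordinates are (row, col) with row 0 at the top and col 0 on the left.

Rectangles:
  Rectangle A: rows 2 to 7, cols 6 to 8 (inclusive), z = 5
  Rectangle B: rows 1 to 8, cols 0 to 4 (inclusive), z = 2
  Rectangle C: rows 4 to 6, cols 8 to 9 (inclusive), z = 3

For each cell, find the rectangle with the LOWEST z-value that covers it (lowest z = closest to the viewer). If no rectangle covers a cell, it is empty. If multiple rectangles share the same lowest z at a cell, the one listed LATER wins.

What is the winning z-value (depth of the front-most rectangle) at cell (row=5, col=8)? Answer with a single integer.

Answer: 3

Derivation:
Check cell (5,8):
  A: rows 2-7 cols 6-8 z=5 -> covers; best now A (z=5)
  B: rows 1-8 cols 0-4 -> outside (col miss)
  C: rows 4-6 cols 8-9 z=3 -> covers; best now C (z=3)
Winner: C at z=3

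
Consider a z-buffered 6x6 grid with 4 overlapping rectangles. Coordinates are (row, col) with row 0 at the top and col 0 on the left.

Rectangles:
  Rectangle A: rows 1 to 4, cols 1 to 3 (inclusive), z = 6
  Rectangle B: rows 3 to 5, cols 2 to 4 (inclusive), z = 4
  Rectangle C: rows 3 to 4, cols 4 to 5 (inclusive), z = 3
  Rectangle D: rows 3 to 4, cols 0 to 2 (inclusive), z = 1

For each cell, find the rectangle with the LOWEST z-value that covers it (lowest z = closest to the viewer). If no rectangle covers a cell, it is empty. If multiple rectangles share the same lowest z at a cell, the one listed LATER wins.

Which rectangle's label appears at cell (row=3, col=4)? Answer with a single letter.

Answer: C

Derivation:
Check cell (3,4):
  A: rows 1-4 cols 1-3 -> outside (col miss)
  B: rows 3-5 cols 2-4 z=4 -> covers; best now B (z=4)
  C: rows 3-4 cols 4-5 z=3 -> covers; best now C (z=3)
  D: rows 3-4 cols 0-2 -> outside (col miss)
Winner: C at z=3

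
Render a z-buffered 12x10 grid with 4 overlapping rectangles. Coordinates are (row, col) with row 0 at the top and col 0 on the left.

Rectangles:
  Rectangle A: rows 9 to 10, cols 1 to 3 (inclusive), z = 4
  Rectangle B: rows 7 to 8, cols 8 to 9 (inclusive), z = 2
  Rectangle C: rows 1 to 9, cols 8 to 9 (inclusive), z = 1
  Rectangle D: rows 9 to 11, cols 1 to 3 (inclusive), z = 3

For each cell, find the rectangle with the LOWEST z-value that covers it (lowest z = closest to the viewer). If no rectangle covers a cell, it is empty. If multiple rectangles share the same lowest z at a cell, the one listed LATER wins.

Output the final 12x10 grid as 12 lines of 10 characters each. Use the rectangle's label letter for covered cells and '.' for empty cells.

..........
........CC
........CC
........CC
........CC
........CC
........CC
........CC
........CC
.DDD....CC
.DDD......
.DDD......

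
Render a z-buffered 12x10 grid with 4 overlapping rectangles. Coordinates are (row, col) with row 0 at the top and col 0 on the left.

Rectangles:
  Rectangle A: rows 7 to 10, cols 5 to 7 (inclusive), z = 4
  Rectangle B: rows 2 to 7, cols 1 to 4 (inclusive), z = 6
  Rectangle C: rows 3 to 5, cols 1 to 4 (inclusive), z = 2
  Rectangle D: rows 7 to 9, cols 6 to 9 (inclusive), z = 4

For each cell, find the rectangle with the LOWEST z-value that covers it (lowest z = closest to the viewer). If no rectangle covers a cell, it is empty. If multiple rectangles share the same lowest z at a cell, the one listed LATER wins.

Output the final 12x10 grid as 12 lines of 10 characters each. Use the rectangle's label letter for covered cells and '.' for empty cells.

..........
..........
.BBBB.....
.CCCC.....
.CCCC.....
.CCCC.....
.BBBB.....
.BBBBADDDD
.....ADDDD
.....ADDDD
.....AAA..
..........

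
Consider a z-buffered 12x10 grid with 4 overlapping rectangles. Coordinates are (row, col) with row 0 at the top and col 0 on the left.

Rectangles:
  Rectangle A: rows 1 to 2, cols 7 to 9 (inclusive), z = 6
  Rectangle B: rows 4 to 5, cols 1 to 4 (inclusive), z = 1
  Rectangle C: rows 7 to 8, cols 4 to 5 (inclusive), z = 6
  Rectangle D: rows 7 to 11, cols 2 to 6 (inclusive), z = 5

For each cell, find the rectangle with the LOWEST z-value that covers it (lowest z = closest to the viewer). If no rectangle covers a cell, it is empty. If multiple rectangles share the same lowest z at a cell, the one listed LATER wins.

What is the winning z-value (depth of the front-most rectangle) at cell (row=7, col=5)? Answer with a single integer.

Answer: 5

Derivation:
Check cell (7,5):
  A: rows 1-2 cols 7-9 -> outside (row miss)
  B: rows 4-5 cols 1-4 -> outside (row miss)
  C: rows 7-8 cols 4-5 z=6 -> covers; best now C (z=6)
  D: rows 7-11 cols 2-6 z=5 -> covers; best now D (z=5)
Winner: D at z=5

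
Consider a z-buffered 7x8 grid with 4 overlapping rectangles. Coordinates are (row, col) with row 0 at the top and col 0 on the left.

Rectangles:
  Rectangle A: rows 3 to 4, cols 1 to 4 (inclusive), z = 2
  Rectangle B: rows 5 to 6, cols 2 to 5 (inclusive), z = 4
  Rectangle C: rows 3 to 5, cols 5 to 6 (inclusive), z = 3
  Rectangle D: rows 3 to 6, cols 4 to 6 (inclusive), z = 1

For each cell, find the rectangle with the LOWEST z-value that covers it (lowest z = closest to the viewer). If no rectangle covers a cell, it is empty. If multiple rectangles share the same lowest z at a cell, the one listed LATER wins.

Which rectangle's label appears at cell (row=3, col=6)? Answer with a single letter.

Check cell (3,6):
  A: rows 3-4 cols 1-4 -> outside (col miss)
  B: rows 5-6 cols 2-5 -> outside (row miss)
  C: rows 3-5 cols 5-6 z=3 -> covers; best now C (z=3)
  D: rows 3-6 cols 4-6 z=1 -> covers; best now D (z=1)
Winner: D at z=1

Answer: D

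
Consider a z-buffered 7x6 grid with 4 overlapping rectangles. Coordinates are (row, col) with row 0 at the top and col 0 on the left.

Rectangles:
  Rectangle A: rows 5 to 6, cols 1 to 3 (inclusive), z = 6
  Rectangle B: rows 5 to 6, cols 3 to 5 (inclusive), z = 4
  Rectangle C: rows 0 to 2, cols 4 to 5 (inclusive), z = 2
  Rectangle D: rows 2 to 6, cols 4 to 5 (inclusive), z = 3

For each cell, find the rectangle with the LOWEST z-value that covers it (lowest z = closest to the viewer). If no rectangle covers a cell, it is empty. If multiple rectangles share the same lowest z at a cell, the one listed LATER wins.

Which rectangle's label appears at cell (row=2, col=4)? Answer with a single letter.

Check cell (2,4):
  A: rows 5-6 cols 1-3 -> outside (row miss)
  B: rows 5-6 cols 3-5 -> outside (row miss)
  C: rows 0-2 cols 4-5 z=2 -> covers; best now C (z=2)
  D: rows 2-6 cols 4-5 z=3 -> covers; best now C (z=2)
Winner: C at z=2

Answer: C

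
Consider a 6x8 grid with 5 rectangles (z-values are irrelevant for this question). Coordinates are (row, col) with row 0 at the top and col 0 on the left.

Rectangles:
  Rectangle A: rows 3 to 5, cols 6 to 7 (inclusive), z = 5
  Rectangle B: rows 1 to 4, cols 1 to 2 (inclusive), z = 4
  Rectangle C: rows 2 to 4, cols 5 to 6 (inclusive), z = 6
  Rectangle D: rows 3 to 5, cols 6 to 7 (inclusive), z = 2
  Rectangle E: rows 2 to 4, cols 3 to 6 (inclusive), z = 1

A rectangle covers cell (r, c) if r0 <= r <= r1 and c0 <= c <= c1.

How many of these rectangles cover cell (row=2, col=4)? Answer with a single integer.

Check cell (2,4):
  A: rows 3-5 cols 6-7 -> outside (row miss)
  B: rows 1-4 cols 1-2 -> outside (col miss)
  C: rows 2-4 cols 5-6 -> outside (col miss)
  D: rows 3-5 cols 6-7 -> outside (row miss)
  E: rows 2-4 cols 3-6 -> covers
Count covering = 1

Answer: 1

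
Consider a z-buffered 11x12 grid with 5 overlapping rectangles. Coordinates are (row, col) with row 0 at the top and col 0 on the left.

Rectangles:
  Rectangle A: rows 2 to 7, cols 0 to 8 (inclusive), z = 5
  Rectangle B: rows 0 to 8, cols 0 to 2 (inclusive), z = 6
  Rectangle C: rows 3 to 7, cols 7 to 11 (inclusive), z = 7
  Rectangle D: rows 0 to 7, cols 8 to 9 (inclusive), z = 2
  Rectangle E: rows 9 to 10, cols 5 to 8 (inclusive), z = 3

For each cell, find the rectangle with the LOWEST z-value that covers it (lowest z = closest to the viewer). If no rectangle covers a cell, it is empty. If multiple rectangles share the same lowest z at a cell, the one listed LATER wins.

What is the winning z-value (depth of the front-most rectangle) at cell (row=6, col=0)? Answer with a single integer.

Check cell (6,0):
  A: rows 2-7 cols 0-8 z=5 -> covers; best now A (z=5)
  B: rows 0-8 cols 0-2 z=6 -> covers; best now A (z=5)
  C: rows 3-7 cols 7-11 -> outside (col miss)
  D: rows 0-7 cols 8-9 -> outside (col miss)
  E: rows 9-10 cols 5-8 -> outside (row miss)
Winner: A at z=5

Answer: 5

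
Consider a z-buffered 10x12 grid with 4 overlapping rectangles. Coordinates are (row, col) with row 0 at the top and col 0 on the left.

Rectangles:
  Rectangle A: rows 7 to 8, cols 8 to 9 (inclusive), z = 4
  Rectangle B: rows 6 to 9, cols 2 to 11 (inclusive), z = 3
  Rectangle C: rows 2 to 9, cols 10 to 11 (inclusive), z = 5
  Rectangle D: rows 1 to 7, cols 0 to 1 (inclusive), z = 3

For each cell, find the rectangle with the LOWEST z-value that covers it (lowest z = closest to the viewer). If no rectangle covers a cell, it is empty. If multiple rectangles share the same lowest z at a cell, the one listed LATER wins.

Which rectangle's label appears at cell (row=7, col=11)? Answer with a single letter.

Check cell (7,11):
  A: rows 7-8 cols 8-9 -> outside (col miss)
  B: rows 6-9 cols 2-11 z=3 -> covers; best now B (z=3)
  C: rows 2-9 cols 10-11 z=5 -> covers; best now B (z=3)
  D: rows 1-7 cols 0-1 -> outside (col miss)
Winner: B at z=3

Answer: B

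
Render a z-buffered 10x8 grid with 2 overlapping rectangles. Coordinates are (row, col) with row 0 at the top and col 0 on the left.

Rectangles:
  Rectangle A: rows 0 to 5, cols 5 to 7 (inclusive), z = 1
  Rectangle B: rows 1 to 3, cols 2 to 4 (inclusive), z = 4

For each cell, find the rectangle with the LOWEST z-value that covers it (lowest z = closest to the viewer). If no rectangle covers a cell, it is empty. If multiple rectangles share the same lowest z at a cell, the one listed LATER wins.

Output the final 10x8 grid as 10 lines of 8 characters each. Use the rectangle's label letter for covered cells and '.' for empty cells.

.....AAA
..BBBAAA
..BBBAAA
..BBBAAA
.....AAA
.....AAA
........
........
........
........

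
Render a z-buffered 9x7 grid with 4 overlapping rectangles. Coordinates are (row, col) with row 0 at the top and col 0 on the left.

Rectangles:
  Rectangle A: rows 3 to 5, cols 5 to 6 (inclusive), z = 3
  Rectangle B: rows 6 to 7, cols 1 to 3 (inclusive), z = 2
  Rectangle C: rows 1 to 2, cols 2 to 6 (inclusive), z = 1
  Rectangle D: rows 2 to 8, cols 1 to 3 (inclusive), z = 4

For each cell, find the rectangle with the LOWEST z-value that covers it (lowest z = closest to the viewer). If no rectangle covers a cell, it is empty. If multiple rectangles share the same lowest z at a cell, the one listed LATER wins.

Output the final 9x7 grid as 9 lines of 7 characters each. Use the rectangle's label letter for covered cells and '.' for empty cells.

.......
..CCCCC
.DCCCCC
.DDD.AA
.DDD.AA
.DDD.AA
.BBB...
.BBB...
.DDD...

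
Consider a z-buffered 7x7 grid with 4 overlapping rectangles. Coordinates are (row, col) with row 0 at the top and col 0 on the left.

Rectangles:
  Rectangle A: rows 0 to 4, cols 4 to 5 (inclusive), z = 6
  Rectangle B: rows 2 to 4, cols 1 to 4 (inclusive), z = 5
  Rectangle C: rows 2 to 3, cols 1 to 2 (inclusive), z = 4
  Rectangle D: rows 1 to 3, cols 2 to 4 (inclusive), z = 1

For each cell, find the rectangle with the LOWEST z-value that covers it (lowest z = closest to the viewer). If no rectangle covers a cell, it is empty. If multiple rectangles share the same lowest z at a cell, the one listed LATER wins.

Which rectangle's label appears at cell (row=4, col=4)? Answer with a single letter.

Answer: B

Derivation:
Check cell (4,4):
  A: rows 0-4 cols 4-5 z=6 -> covers; best now A (z=6)
  B: rows 2-4 cols 1-4 z=5 -> covers; best now B (z=5)
  C: rows 2-3 cols 1-2 -> outside (row miss)
  D: rows 1-3 cols 2-4 -> outside (row miss)
Winner: B at z=5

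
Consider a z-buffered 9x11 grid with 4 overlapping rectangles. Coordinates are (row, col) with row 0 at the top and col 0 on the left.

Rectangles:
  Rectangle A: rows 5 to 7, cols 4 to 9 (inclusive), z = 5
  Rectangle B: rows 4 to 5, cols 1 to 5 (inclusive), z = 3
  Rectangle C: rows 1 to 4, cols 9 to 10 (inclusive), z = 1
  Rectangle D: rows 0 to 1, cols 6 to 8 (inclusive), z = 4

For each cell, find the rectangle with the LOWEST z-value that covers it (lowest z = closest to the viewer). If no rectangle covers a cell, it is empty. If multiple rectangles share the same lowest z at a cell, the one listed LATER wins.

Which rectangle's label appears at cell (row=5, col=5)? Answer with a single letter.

Answer: B

Derivation:
Check cell (5,5):
  A: rows 5-7 cols 4-9 z=5 -> covers; best now A (z=5)
  B: rows 4-5 cols 1-5 z=3 -> covers; best now B (z=3)
  C: rows 1-4 cols 9-10 -> outside (row miss)
  D: rows 0-1 cols 6-8 -> outside (row miss)
Winner: B at z=3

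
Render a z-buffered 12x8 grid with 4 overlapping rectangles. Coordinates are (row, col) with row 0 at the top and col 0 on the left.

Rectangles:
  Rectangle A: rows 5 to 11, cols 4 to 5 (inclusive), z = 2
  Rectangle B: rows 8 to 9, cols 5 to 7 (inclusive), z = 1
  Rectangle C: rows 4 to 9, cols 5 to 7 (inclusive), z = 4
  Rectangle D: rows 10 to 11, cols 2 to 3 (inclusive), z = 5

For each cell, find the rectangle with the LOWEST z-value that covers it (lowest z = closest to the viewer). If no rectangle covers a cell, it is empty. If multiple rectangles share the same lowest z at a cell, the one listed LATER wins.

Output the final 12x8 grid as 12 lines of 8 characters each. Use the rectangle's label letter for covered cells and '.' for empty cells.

........
........
........
........
.....CCC
....AACC
....AACC
....AACC
....ABBB
....ABBB
..DDAA..
..DDAA..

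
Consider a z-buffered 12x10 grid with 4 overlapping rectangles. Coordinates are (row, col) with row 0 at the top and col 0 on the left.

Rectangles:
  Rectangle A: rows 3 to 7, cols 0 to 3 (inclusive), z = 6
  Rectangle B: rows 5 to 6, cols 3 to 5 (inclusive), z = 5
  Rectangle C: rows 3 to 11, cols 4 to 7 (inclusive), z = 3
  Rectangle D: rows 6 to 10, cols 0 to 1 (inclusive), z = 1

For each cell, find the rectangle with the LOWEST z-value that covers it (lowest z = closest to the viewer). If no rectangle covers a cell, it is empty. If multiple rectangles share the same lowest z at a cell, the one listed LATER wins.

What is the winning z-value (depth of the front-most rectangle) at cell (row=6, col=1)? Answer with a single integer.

Check cell (6,1):
  A: rows 3-7 cols 0-3 z=6 -> covers; best now A (z=6)
  B: rows 5-6 cols 3-5 -> outside (col miss)
  C: rows 3-11 cols 4-7 -> outside (col miss)
  D: rows 6-10 cols 0-1 z=1 -> covers; best now D (z=1)
Winner: D at z=1

Answer: 1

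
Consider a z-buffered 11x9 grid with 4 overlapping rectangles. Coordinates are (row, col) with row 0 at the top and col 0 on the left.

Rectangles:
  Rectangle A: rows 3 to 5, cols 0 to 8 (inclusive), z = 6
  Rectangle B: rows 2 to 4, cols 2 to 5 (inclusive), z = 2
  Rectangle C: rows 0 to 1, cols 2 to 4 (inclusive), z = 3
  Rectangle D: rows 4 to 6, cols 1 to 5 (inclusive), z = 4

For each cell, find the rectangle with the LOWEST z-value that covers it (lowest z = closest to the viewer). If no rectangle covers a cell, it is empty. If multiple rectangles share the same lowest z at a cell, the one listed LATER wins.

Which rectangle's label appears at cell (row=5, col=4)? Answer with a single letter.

Check cell (5,4):
  A: rows 3-5 cols 0-8 z=6 -> covers; best now A (z=6)
  B: rows 2-4 cols 2-5 -> outside (row miss)
  C: rows 0-1 cols 2-4 -> outside (row miss)
  D: rows 4-6 cols 1-5 z=4 -> covers; best now D (z=4)
Winner: D at z=4

Answer: D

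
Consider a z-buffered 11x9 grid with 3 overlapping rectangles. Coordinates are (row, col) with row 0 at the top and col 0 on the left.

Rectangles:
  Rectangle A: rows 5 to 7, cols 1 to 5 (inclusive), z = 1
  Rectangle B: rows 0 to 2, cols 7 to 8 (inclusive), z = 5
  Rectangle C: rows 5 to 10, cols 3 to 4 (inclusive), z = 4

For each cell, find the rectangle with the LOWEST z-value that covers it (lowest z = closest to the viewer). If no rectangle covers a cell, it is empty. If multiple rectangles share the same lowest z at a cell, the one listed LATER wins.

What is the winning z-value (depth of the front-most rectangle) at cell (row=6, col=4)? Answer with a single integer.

Answer: 1

Derivation:
Check cell (6,4):
  A: rows 5-7 cols 1-5 z=1 -> covers; best now A (z=1)
  B: rows 0-2 cols 7-8 -> outside (row miss)
  C: rows 5-10 cols 3-4 z=4 -> covers; best now A (z=1)
Winner: A at z=1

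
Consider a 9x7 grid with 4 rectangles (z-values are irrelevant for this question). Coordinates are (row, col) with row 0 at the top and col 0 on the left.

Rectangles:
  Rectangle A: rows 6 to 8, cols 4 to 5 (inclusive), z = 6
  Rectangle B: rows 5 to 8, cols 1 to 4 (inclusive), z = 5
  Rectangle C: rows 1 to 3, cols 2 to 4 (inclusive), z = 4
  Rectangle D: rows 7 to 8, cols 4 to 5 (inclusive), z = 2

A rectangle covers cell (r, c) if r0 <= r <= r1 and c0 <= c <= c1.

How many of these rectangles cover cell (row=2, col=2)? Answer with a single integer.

Check cell (2,2):
  A: rows 6-8 cols 4-5 -> outside (row miss)
  B: rows 5-8 cols 1-4 -> outside (row miss)
  C: rows 1-3 cols 2-4 -> covers
  D: rows 7-8 cols 4-5 -> outside (row miss)
Count covering = 1

Answer: 1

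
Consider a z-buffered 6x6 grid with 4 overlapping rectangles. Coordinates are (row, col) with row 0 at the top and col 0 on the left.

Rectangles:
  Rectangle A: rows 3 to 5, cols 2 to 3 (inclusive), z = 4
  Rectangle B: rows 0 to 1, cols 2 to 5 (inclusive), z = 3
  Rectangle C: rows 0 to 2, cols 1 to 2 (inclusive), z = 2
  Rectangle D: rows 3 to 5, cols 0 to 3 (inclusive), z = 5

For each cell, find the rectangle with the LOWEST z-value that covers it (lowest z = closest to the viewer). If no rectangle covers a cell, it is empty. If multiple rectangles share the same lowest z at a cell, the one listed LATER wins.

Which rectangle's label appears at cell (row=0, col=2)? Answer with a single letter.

Answer: C

Derivation:
Check cell (0,2):
  A: rows 3-5 cols 2-3 -> outside (row miss)
  B: rows 0-1 cols 2-5 z=3 -> covers; best now B (z=3)
  C: rows 0-2 cols 1-2 z=2 -> covers; best now C (z=2)
  D: rows 3-5 cols 0-3 -> outside (row miss)
Winner: C at z=2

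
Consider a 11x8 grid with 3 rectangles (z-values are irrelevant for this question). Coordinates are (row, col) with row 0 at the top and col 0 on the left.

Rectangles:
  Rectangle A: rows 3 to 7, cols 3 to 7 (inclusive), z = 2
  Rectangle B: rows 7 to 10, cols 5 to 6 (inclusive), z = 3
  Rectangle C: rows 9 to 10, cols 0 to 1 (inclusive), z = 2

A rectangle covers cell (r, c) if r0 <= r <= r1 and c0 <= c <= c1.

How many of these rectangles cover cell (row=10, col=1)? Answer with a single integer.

Check cell (10,1):
  A: rows 3-7 cols 3-7 -> outside (row miss)
  B: rows 7-10 cols 5-6 -> outside (col miss)
  C: rows 9-10 cols 0-1 -> covers
Count covering = 1

Answer: 1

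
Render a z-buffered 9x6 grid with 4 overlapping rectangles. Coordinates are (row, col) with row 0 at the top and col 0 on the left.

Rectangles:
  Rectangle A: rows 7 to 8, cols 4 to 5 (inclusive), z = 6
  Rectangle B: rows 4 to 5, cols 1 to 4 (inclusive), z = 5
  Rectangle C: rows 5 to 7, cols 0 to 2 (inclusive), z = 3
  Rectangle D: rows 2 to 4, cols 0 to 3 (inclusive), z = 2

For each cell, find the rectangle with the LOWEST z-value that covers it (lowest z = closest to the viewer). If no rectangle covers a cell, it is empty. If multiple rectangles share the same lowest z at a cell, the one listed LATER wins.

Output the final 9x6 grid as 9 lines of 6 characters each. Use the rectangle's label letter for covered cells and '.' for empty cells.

......
......
DDDD..
DDDD..
DDDDB.
CCCBB.
CCC...
CCC.AA
....AA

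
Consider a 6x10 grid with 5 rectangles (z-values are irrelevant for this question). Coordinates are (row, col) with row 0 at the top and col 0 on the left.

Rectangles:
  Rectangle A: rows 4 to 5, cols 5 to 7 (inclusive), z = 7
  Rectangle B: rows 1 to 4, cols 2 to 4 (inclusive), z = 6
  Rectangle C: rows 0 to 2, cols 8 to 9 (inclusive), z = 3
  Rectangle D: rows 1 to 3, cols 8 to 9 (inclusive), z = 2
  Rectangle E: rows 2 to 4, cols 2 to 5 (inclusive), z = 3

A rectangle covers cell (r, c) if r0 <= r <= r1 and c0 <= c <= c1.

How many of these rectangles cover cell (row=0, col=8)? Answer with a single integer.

Answer: 1

Derivation:
Check cell (0,8):
  A: rows 4-5 cols 5-7 -> outside (row miss)
  B: rows 1-4 cols 2-4 -> outside (row miss)
  C: rows 0-2 cols 8-9 -> covers
  D: rows 1-3 cols 8-9 -> outside (row miss)
  E: rows 2-4 cols 2-5 -> outside (row miss)
Count covering = 1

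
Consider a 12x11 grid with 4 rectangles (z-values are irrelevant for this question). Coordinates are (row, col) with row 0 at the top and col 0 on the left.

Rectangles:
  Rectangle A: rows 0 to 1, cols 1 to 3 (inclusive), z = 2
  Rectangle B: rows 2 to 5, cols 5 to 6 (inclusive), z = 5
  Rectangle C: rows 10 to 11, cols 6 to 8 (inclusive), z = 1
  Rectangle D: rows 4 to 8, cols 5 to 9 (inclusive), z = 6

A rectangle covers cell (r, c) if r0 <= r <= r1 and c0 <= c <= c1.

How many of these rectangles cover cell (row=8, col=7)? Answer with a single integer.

Check cell (8,7):
  A: rows 0-1 cols 1-3 -> outside (row miss)
  B: rows 2-5 cols 5-6 -> outside (row miss)
  C: rows 10-11 cols 6-8 -> outside (row miss)
  D: rows 4-8 cols 5-9 -> covers
Count covering = 1

Answer: 1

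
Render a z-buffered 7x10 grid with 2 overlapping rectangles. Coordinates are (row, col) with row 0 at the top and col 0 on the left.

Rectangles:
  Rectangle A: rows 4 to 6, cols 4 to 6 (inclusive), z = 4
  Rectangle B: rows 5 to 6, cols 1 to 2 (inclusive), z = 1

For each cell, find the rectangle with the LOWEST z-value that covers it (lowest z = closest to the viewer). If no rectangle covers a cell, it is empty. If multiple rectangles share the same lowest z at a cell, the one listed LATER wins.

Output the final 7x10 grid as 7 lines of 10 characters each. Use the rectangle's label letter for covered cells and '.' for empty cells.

..........
..........
..........
..........
....AAA...
.BB.AAA...
.BB.AAA...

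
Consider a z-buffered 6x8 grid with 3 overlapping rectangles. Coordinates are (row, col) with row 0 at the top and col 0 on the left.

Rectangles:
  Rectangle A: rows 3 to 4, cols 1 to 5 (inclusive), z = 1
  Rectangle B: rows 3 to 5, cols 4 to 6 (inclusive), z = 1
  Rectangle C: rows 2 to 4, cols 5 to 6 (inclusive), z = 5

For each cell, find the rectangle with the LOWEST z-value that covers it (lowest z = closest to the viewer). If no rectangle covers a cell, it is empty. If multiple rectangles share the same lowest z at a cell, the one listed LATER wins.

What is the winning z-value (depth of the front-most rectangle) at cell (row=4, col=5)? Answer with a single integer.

Check cell (4,5):
  A: rows 3-4 cols 1-5 z=1 -> covers; best now A (z=1)
  B: rows 3-5 cols 4-6 z=1 -> covers; best now B (z=1)
  C: rows 2-4 cols 5-6 z=5 -> covers; best now B (z=1)
Winner: B at z=1

Answer: 1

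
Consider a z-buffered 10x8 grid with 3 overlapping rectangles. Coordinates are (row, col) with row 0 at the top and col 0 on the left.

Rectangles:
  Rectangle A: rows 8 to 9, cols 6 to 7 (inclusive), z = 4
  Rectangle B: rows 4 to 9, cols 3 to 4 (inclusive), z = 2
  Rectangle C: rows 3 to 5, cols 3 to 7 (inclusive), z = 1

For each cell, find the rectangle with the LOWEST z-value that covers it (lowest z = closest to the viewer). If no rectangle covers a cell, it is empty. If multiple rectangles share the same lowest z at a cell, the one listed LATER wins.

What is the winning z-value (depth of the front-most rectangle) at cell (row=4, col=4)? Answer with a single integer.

Check cell (4,4):
  A: rows 8-9 cols 6-7 -> outside (row miss)
  B: rows 4-9 cols 3-4 z=2 -> covers; best now B (z=2)
  C: rows 3-5 cols 3-7 z=1 -> covers; best now C (z=1)
Winner: C at z=1

Answer: 1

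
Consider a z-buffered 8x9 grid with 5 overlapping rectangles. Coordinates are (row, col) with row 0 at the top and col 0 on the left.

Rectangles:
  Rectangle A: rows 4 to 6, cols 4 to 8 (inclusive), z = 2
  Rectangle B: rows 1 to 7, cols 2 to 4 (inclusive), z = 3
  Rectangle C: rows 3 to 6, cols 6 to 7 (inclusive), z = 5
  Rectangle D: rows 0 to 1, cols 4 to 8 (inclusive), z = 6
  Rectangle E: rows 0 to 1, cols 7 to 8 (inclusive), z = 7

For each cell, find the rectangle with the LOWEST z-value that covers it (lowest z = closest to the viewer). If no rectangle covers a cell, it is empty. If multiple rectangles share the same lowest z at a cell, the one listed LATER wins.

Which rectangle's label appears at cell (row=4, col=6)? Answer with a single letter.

Answer: A

Derivation:
Check cell (4,6):
  A: rows 4-6 cols 4-8 z=2 -> covers; best now A (z=2)
  B: rows 1-7 cols 2-4 -> outside (col miss)
  C: rows 3-6 cols 6-7 z=5 -> covers; best now A (z=2)
  D: rows 0-1 cols 4-8 -> outside (row miss)
  E: rows 0-1 cols 7-8 -> outside (row miss)
Winner: A at z=2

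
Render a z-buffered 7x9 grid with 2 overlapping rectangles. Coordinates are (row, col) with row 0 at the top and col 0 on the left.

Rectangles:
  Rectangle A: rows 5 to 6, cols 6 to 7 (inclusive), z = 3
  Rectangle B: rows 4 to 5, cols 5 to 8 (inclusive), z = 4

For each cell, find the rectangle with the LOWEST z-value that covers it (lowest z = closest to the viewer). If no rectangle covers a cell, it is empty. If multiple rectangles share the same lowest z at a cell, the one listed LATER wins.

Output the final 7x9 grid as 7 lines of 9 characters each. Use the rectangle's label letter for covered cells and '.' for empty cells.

.........
.........
.........
.........
.....BBBB
.....BAAB
......AA.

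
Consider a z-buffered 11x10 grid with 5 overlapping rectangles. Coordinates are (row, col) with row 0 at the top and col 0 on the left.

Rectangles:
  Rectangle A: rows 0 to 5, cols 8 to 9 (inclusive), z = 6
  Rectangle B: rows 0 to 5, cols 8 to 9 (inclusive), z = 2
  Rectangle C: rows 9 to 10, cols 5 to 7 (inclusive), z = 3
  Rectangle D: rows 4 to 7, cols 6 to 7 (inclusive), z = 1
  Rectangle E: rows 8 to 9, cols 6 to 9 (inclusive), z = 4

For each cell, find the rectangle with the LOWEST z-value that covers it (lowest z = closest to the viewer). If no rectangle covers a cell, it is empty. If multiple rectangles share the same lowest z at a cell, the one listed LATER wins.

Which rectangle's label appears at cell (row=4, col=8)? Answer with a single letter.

Check cell (4,8):
  A: rows 0-5 cols 8-9 z=6 -> covers; best now A (z=6)
  B: rows 0-5 cols 8-9 z=2 -> covers; best now B (z=2)
  C: rows 9-10 cols 5-7 -> outside (row miss)
  D: rows 4-7 cols 6-7 -> outside (col miss)
  E: rows 8-9 cols 6-9 -> outside (row miss)
Winner: B at z=2

Answer: B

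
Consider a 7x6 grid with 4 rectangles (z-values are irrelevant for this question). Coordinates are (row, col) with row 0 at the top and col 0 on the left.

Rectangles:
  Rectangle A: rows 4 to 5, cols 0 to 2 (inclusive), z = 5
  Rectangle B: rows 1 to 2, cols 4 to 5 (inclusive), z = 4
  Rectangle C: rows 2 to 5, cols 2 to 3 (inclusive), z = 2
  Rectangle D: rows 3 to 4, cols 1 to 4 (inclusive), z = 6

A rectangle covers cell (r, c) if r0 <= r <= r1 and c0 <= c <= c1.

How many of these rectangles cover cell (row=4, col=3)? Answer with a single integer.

Check cell (4,3):
  A: rows 4-5 cols 0-2 -> outside (col miss)
  B: rows 1-2 cols 4-5 -> outside (row miss)
  C: rows 2-5 cols 2-3 -> covers
  D: rows 3-4 cols 1-4 -> covers
Count covering = 2

Answer: 2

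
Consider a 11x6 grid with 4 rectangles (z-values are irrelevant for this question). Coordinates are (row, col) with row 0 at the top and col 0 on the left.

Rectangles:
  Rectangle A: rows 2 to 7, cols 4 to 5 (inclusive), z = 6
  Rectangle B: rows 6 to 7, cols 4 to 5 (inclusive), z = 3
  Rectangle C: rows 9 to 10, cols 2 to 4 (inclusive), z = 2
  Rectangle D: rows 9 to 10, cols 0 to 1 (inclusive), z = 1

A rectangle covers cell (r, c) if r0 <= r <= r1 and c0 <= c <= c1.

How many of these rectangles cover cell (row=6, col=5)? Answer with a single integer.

Answer: 2

Derivation:
Check cell (6,5):
  A: rows 2-7 cols 4-5 -> covers
  B: rows 6-7 cols 4-5 -> covers
  C: rows 9-10 cols 2-4 -> outside (row miss)
  D: rows 9-10 cols 0-1 -> outside (row miss)
Count covering = 2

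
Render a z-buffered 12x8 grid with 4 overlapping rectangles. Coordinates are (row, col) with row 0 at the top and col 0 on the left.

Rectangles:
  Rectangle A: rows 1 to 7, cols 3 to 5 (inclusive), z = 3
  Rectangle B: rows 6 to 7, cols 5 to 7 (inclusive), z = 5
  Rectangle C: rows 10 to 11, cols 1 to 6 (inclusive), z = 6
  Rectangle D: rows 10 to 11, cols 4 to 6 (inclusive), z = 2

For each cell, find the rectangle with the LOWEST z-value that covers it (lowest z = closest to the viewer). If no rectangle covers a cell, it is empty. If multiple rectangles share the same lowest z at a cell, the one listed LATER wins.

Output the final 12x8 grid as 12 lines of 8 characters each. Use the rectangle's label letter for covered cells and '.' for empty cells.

........
...AAA..
...AAA..
...AAA..
...AAA..
...AAA..
...AAABB
...AAABB
........
........
.CCCDDD.
.CCCDDD.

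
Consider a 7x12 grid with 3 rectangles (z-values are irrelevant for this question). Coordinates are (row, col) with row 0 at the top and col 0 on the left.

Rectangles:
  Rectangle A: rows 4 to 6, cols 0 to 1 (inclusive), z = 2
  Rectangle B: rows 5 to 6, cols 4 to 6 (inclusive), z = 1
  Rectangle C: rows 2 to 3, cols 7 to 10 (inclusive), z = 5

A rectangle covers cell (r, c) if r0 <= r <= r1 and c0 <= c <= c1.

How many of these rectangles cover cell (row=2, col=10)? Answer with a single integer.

Check cell (2,10):
  A: rows 4-6 cols 0-1 -> outside (row miss)
  B: rows 5-6 cols 4-6 -> outside (row miss)
  C: rows 2-3 cols 7-10 -> covers
Count covering = 1

Answer: 1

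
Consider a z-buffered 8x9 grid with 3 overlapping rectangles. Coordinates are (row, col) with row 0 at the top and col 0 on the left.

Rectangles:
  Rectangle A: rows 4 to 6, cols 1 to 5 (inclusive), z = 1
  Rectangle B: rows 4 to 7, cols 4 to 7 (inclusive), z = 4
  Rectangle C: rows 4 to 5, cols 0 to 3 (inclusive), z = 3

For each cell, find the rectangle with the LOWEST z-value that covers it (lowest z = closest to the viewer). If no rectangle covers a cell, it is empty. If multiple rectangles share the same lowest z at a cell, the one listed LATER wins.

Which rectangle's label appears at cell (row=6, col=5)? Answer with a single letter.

Answer: A

Derivation:
Check cell (6,5):
  A: rows 4-6 cols 1-5 z=1 -> covers; best now A (z=1)
  B: rows 4-7 cols 4-7 z=4 -> covers; best now A (z=1)
  C: rows 4-5 cols 0-3 -> outside (row miss)
Winner: A at z=1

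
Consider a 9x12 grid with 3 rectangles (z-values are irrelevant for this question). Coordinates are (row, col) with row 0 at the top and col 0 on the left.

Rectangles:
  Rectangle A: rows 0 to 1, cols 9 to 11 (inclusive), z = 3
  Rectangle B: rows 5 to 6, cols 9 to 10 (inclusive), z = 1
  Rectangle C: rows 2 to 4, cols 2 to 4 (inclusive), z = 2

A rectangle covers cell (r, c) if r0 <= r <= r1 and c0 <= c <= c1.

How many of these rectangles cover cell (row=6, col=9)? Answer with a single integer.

Check cell (6,9):
  A: rows 0-1 cols 9-11 -> outside (row miss)
  B: rows 5-6 cols 9-10 -> covers
  C: rows 2-4 cols 2-4 -> outside (row miss)
Count covering = 1

Answer: 1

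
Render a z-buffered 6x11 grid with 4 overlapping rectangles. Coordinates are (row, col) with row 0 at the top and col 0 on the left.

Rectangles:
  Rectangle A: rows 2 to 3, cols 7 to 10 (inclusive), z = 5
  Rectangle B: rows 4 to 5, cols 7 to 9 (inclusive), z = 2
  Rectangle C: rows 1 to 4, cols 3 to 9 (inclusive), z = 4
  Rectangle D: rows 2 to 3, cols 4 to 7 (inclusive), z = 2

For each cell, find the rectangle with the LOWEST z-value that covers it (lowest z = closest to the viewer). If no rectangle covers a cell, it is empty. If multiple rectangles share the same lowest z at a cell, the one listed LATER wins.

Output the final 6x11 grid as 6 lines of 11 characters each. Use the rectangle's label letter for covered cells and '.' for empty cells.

...........
...CCCCCCC.
...CDDDDCCA
...CDDDDCCA
...CCCCBBB.
.......BBB.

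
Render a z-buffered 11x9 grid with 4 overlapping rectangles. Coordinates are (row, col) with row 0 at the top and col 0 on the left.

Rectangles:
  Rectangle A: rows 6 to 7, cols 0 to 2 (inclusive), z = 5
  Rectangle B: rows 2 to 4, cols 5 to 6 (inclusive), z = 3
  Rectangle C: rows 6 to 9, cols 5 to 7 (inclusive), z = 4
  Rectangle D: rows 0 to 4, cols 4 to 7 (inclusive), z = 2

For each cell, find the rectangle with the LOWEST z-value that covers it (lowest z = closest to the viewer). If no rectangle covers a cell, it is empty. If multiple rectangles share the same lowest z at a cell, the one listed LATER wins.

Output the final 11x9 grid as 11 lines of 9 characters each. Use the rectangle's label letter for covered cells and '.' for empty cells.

....DDDD.
....DDDD.
....DDDD.
....DDDD.
....DDDD.
.........
AAA..CCC.
AAA..CCC.
.....CCC.
.....CCC.
.........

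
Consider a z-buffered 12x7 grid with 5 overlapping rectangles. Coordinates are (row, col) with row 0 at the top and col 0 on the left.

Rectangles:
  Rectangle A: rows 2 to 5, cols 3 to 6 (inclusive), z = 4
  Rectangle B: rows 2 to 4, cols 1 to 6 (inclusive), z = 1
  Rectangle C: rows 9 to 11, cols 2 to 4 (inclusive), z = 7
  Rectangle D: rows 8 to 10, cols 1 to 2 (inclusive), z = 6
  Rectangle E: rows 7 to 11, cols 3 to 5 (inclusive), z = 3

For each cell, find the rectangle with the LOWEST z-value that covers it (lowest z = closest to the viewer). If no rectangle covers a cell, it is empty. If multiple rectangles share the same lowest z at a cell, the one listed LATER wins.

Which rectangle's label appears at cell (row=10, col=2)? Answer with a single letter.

Answer: D

Derivation:
Check cell (10,2):
  A: rows 2-5 cols 3-6 -> outside (row miss)
  B: rows 2-4 cols 1-6 -> outside (row miss)
  C: rows 9-11 cols 2-4 z=7 -> covers; best now C (z=7)
  D: rows 8-10 cols 1-2 z=6 -> covers; best now D (z=6)
  E: rows 7-11 cols 3-5 -> outside (col miss)
Winner: D at z=6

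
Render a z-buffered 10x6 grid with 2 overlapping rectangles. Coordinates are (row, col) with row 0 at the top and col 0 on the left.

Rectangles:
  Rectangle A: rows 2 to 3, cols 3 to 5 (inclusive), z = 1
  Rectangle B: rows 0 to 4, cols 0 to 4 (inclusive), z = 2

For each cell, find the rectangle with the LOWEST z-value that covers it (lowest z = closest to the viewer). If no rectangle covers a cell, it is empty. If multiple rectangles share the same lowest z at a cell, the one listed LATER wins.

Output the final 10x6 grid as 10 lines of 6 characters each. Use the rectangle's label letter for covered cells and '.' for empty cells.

BBBBB.
BBBBB.
BBBAAA
BBBAAA
BBBBB.
......
......
......
......
......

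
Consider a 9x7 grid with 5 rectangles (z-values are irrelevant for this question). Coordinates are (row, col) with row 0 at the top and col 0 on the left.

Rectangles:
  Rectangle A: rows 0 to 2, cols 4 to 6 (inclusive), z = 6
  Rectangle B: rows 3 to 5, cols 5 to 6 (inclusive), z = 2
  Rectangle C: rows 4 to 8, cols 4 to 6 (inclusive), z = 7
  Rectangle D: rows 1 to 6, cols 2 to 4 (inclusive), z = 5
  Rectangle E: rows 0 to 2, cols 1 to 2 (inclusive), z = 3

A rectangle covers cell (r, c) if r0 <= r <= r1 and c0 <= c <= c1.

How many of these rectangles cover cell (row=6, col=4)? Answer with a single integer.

Answer: 2

Derivation:
Check cell (6,4):
  A: rows 0-2 cols 4-6 -> outside (row miss)
  B: rows 3-5 cols 5-6 -> outside (row miss)
  C: rows 4-8 cols 4-6 -> covers
  D: rows 1-6 cols 2-4 -> covers
  E: rows 0-2 cols 1-2 -> outside (row miss)
Count covering = 2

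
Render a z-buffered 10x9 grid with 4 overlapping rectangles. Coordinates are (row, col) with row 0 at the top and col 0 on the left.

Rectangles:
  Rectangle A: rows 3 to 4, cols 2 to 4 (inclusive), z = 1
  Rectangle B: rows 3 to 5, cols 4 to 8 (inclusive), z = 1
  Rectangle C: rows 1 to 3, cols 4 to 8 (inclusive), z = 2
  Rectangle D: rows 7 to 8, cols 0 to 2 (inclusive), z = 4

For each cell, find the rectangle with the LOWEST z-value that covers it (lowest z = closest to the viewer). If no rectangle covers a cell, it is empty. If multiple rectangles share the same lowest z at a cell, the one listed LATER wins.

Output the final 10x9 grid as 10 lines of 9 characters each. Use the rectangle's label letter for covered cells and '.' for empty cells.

.........
....CCCCC
....CCCCC
..AABBBBB
..AABBBBB
....BBBBB
.........
DDD......
DDD......
.........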